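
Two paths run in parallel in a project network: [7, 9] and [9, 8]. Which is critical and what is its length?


Path A: 7 + 9 = 16
Path B: 9 + 8 = 17
Critical path = longest = max(16, 17)
= 17 (Path B)


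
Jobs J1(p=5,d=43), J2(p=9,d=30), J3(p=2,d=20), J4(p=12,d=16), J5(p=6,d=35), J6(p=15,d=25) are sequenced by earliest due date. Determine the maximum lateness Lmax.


EDD order: J4 → J3 → J6 → J2 → J5 → J1
Completion and lateness:
  J4: C=12, d=16, L=12-16=-4
  J3: C=14, d=20, L=14-20=-6
  J6: C=29, d=25, L=29-25=4
  J2: C=38, d=30, L=38-30=8
  J5: C=44, d=35, L=44-35=9
  J1: C=49, d=43, L=49-43=6
Lmax = max(-4, -6, 4, 8, 9, 6)
= 9


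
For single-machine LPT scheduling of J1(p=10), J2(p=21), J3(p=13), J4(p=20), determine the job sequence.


LPT: sort by longest processing time first
  J2: p=21
  J4: p=20
  J3: p=13
  J1: p=10
Order: J2 → J4 → J3 → J1


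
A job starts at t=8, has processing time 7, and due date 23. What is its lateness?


Completion = 8 + 7 = 15
Lateness = C - d = 15 - 23
= -8


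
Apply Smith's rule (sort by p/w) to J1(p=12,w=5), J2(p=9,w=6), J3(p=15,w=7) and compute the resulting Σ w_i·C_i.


WSPT order (by p/w): J2 → J3 → J1
  J2: C=9, w·C=6×9=54
  J3: C=24, w·C=7×24=168
  J1: C=36, w·C=5×36=180
Σ w·C = 402
= 402


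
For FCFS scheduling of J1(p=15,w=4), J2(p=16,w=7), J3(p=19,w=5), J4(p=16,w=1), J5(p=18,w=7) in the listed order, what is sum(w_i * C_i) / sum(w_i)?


Completion times:
  J1: C=15, w×C=4×15=60
  J2: C=31, w×C=7×31=217
  J3: C=50, w×C=5×50=250
  J4: C=66, w×C=1×66=66
  J5: C=84, w×C=7×84=588
Sum w×C = 1181
Sum w = 24
Weighted avg = 1181/24
= 49.21


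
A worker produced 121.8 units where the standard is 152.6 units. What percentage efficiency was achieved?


Efficiency = (actual / standard) × 100
= (121.8 / 152.6) × 100
= 79.8%


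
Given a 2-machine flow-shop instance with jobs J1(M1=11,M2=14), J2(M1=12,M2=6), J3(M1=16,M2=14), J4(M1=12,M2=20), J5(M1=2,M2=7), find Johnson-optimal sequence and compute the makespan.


Johnson's rule:
Group 1 (M1≤M2, sort by M1): ['J5', 'J1', 'J4']
Group 2 (M1>M2, sort desc M2): ['J3', 'J2']
Sequence: J5 → J1 → J4 → J3 → J2
Makespan calculation:
  J5: M1 done=2, M2 done=9
  J1: M1 done=13, M2 done=27
  J4: M1 done=25, M2 done=47
  J3: M1 done=41, M2 done=61
  J2: M1 done=53, M2 done=67
= Sequence: J5 → J1 → J4 → J3 → J2, Makespan: 67


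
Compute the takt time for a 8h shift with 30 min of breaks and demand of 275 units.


Available = 8×60 - 30 = 450 min
Takt time = 450 / 275
= 1.64 min/unit


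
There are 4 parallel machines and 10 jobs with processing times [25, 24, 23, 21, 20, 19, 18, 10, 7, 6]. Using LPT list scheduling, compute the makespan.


Jobs (LPT sorted): [25, 24, 23, 21, 20, 19, 18, 10, 7, 6]
Machines: 4
  J=25 → Machine 1 (load: 0+25=25)
  J=24 → Machine 2 (load: 0+24=24)
  J=23 → Machine 3 (load: 0+23=23)
  J=21 → Machine 4 (load: 0+21=21)
  J=20 → Machine 4 (load: 21+20=41)
  J=19 → Machine 3 (load: 23+19=42)
  J=18 → Machine 2 (load: 24+18=42)
  J=10 → Machine 1 (load: 25+10=35)
  J=7 → Machine 1 (load: 35+7=42)
  J=6 → Machine 4 (load: 41+6=47)
Machine loads: [42, 42, 42, 47]
Makespan = max = 47 time units


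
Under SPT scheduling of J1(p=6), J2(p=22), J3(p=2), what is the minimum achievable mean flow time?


SPT order: J3 → J1 → J2
Completion times:
  J3: C=2
  J1: C=8
  J2: C=30
Sum = 40, n = 3
Mean flow = 40/3
= 13.33


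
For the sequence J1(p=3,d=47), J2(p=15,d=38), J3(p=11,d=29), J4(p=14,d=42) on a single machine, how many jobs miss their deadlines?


Completion vs due date:
  J1: C=3, d=47 → on time
  J2: C=18, d=38 → on time
  J3: C=29, d=29 → on time
  J4: C=43, d=42 → TARDY
Tardy jobs: J4
Count = 1


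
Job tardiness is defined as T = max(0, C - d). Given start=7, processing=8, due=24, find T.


Completion = start + processing = 7 + 8 = 15
Tardiness = max(0, C - d) = max(0, 15 - 24)
= max(0, -9)
= 0


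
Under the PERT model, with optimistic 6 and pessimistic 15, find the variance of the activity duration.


σ² = ((p - o) / 6)² = (p - o)² / 36
= (15 - 6)² / 36
= 9² / 36
= 81 / 36
= 2.2500


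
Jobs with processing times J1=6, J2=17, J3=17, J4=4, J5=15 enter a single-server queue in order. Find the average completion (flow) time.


Completion times:
  J1: completes at 6
  J2: completes at 23
  J3: completes at 40
  J4: completes at 44
  J5: completes at 59
Sum = 172
Average = 172/5
= 34.40


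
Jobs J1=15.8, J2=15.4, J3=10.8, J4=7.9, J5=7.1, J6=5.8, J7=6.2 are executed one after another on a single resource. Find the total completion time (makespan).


Sequential makespan: sum all processing times
= 15.8 + 15.4 + 10.8 + 7.9 + 7.1 + 5.8 + 6.2
= 69.0 time units


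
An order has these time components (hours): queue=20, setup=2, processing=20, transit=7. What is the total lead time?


Lead time = queue + setup + processing + transit
= 20 + 2 + 20 + 7
= 49 hours


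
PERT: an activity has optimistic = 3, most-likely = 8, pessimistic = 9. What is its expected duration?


te = (o + 4m + p) / 6
= (3 + 4×8 + 9) / 6
= (3 + 32 + 9) / 6
= 44 / 6
= 7.33


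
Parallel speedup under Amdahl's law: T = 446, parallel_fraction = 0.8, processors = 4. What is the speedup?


Amdahl's law: T_p = T × ((1-p) + p/N)
= 446 × ((1-0.8) + 0.8/4)
= 446 × (0.20 + 0.2000)
= 446 × 0.4000
= 178.40
Speedup = 446/178.40
= 2.50×


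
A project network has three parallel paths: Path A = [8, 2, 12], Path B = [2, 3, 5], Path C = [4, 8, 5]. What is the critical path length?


Path A: 8 + 2 + 12 = 22
Path B: 2 + 3 + 5 = 10
Path C: 4 + 8 + 5 = 17
Critical path = longest = max(22, 10, 17)
= 22 (Path A)


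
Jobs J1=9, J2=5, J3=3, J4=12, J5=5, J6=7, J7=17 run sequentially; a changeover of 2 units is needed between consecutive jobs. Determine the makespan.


Makespan = Σ processing + (n-1) × setup
= (9 + 5 + 3 + 12 + 5 + 7 + 17) + (7-1)×2
= 58 + 12
= 70 time units


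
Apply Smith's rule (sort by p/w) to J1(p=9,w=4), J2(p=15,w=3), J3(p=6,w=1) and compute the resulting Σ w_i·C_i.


WSPT order (by p/w): J1 → J2 → J3
  J1: C=9, w·C=4×9=36
  J2: C=24, w·C=3×24=72
  J3: C=30, w·C=1×30=30
Σ w·C = 138
= 138


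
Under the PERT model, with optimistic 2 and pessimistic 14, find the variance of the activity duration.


σ² = ((p - o) / 6)² = (p - o)² / 36
= (14 - 2)² / 36
= 12² / 36
= 144 / 36
= 4.0000


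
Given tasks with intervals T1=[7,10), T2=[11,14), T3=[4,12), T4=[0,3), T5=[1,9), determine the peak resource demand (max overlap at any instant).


Check each time point for overlaps:
  t=7: 3 tasks active (T1, T3, T5)
Max concurrent = 3


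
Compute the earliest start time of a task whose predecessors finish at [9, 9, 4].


ES = max of all predecessor completion times
Predecessors: [9, 9, 4]
ES = max(9, 9, 4)
= 9


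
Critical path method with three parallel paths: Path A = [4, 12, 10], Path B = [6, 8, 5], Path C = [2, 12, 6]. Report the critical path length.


Path A: 4 + 12 + 10 = 26
Path B: 6 + 8 + 5 = 19
Path C: 2 + 12 + 6 = 20
Critical path = longest = max(26, 19, 20)
= 26 (Path A)


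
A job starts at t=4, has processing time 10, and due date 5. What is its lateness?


Completion = 4 + 10 = 14
Lateness = C - d = 14 - 5
= 9


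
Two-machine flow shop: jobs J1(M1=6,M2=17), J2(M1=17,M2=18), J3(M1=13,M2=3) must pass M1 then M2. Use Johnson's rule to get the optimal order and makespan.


Johnson's rule:
Group 1 (M1≤M2, sort by M1): ['J1', 'J2']
Group 2 (M1>M2, sort desc M2): ['J3']
Sequence: J1 → J2 → J3
Makespan calculation:
  J1: M1 done=6, M2 done=23
  J2: M1 done=23, M2 done=41
  J3: M1 done=36, M2 done=44
= Sequence: J1 → J2 → J3, Makespan: 44


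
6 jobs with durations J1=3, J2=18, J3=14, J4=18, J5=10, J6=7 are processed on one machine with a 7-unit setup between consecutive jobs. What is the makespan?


Makespan = Σ processing + (n-1) × setup
= (3 + 18 + 14 + 18 + 10 + 7) + (6-1)×7
= 70 + 35
= 105 time units


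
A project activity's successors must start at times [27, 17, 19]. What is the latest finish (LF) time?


LF = min of all successor start times
Successors start at: [27, 17, 19]
LF = min(27, 17, 19)
= 17


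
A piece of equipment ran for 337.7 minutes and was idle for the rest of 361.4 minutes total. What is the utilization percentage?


Utilization = busy / total × 100
= 337.7 / 361.4 × 100
= 93.4%


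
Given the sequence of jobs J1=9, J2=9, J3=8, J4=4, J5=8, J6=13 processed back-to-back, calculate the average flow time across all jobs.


Completion times:
  J1: completes at 9
  J2: completes at 18
  J3: completes at 26
  J4: completes at 30
  J5: completes at 38
  J6: completes at 51
Sum = 172
Average = 172/6
= 28.67


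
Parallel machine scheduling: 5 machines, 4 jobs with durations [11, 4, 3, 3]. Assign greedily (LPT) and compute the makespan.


Jobs (LPT sorted): [11, 4, 3, 3]
Machines: 5
  J=11 → Machine 1 (load: 0+11=11)
  J=4 → Machine 2 (load: 0+4=4)
  J=3 → Machine 3 (load: 0+3=3)
  J=3 → Machine 4 (load: 0+3=3)
Machine loads: [11, 4, 3, 3, 0]
Makespan = max = 11 time units


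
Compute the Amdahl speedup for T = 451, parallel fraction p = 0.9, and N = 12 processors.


Amdahl's law: T_p = T × ((1-p) + p/N)
= 451 × ((1-0.9) + 0.9/12)
= 451 × (0.10 + 0.0750)
= 451 × 0.1750
= 78.92
Speedup = 451/78.92
= 5.71×


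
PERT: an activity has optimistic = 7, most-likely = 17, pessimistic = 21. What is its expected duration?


te = (o + 4m + p) / 6
= (7 + 4×17 + 21) / 6
= (7 + 68 + 21) / 6
= 96 / 6
= 16.00


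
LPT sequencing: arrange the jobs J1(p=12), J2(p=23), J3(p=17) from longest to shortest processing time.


LPT: sort by longest processing time first
  J2: p=23
  J3: p=17
  J1: p=12
Order: J2 → J3 → J1


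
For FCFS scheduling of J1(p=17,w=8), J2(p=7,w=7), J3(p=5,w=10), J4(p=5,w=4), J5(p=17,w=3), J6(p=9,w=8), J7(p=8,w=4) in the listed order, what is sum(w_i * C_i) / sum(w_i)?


Completion times:
  J1: C=17, w×C=8×17=136
  J2: C=24, w×C=7×24=168
  J3: C=29, w×C=10×29=290
  J4: C=34, w×C=4×34=136
  J5: C=51, w×C=3×51=153
  J6: C=60, w×C=8×60=480
  J7: C=68, w×C=4×68=272
Sum w×C = 1635
Sum w = 44
Weighted avg = 1635/44
= 37.16


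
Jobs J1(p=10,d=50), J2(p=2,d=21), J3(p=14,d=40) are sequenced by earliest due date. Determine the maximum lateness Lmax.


EDD order: J2 → J3 → J1
Completion and lateness:
  J2: C=2, d=21, L=2-21=-19
  J3: C=16, d=40, L=16-40=-24
  J1: C=26, d=50, L=26-50=-24
Lmax = max(-19, -24, -24)
= -19


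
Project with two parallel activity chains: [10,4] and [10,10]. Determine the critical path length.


Path A: 10 + 4 = 14
Path B: 10 + 10 = 20
Critical path = longest = max(14, 20)
= 20 (Path B)


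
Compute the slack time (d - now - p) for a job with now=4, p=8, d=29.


Slack = due - current_time - processing
= 29 - 4 - 8
= 17


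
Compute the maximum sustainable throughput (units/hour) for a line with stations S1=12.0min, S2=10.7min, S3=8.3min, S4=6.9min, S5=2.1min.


Bottleneck = longest station time
Station times: [12.0, 10.7, 8.3, 6.9, 2.1]
Max = 12.0 min
Rate = 60 / 12.0
= 5.00 units/hour (bottleneck: 12.0min)


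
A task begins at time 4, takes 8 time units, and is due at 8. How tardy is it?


Completion = start + processing = 4 + 8 = 12
Tardiness = max(0, C - d) = max(0, 12 - 8)
= max(0, 4)
= 4


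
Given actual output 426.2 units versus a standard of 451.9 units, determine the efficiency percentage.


Efficiency = (actual / standard) × 100
= (426.2 / 451.9) × 100
= 94.3%


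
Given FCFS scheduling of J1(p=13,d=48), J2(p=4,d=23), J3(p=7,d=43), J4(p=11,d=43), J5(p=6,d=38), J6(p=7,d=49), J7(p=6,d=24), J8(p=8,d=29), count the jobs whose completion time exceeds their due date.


Completion vs due date:
  J1: C=13, d=48 → on time
  J2: C=17, d=23 → on time
  J3: C=24, d=43 → on time
  J4: C=35, d=43 → on time
  J5: C=41, d=38 → TARDY
  J6: C=48, d=49 → on time
  J7: C=54, d=24 → TARDY
  J8: C=62, d=29 → TARDY
Tardy jobs: J5, J7, J8
Count = 3


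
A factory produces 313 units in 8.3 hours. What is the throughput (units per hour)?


Throughput = units / time
= 313 / 8.3
= 37.7 units/hour


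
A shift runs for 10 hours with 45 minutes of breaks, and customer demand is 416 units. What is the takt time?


Available = 10×60 - 45 = 555 min
Takt time = 555 / 416
= 1.33 min/unit


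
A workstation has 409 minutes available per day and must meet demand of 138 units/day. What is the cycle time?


Cycle time = available time / demand
= 409 / 138
= 2.96 min/unit


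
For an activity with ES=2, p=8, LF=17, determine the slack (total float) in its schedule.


EF = ES + duration = 2 + 8 = 10
LS = LF - duration = 17 - 8 = 9
Total Float = LF - EF = 17 - 10
(or LS - ES = 9 - 2)
= 7


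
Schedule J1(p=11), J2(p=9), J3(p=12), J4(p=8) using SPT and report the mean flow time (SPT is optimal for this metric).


SPT order: J4 → J2 → J1 → J3
Completion times:
  J4: C=8
  J2: C=17
  J1: C=28
  J3: C=40
Sum = 93, n = 4
Mean flow = 93/4
= 23.25


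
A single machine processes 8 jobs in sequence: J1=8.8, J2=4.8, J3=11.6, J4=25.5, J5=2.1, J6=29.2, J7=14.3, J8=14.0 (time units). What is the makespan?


Sequential makespan: sum all processing times
= 8.8 + 4.8 + 11.6 + 25.5 + 2.1 + 29.2 + 14.3 + 14.0
= 110.3 time units


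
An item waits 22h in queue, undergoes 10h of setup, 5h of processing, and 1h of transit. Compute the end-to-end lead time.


Lead time = queue + setup + processing + transit
= 22 + 10 + 5 + 1
= 38 hours


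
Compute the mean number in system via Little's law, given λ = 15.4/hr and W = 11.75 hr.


Little's law: L = λ × W
= 15.4 × 11.75
= 180.95


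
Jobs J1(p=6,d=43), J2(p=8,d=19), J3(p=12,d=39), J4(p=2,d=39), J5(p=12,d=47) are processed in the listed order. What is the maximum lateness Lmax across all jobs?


Lateness per job (L = C - d):
  J1: C=6, d=43, L=-37
  J2: C=14, d=19, L=-5
  J3: C=26, d=39, L=-13
  J4: C=28, d=39, L=-11
  J5: C=40, d=47, L=-7
Lmax = max(-37, -5, -13, -11, -7)
= -5


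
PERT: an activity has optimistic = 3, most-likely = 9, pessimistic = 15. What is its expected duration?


te = (o + 4m + p) / 6
= (3 + 4×9 + 15) / 6
= (3 + 36 + 15) / 6
= 54 / 6
= 9.00


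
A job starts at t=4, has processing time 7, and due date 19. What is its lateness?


Completion = 4 + 7 = 11
Lateness = C - d = 11 - 19
= -8


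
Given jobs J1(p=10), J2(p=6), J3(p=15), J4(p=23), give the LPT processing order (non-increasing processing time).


LPT: sort by longest processing time first
  J4: p=23
  J3: p=15
  J1: p=10
  J2: p=6
Order: J4 → J3 → J1 → J2


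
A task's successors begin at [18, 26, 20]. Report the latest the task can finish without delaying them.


LF = min of all successor start times
Successors start at: [18, 26, 20]
LF = min(18, 26, 20)
= 18


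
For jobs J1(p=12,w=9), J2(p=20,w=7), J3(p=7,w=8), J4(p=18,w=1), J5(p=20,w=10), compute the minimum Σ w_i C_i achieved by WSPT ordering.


WSPT order (by p/w): J3 → J1 → J5 → J2 → J4
  J3: C=7, w·C=8×7=56
  J1: C=19, w·C=9×19=171
  J5: C=39, w·C=10×39=390
  J2: C=59, w·C=7×59=413
  J4: C=77, w·C=1×77=77
Σ w·C = 1107
= 1107


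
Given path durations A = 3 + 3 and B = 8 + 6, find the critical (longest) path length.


Path A: 3 + 3 = 6
Path B: 8 + 6 = 14
Critical path = longest = max(6, 14)
= 14 (Path B)


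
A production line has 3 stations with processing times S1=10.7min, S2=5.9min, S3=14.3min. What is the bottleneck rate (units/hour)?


Bottleneck = longest station time
Station times: [10.7, 5.9, 14.3]
Max = 14.3 min
Rate = 60 / 14.3
= 4.20 units/hour (bottleneck: 14.3min)


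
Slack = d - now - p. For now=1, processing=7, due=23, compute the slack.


Slack = due - current_time - processing
= 23 - 1 - 7
= 15


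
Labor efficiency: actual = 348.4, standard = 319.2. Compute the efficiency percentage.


Efficiency = (actual / standard) × 100
= (348.4 / 319.2) × 100
= 109.1%


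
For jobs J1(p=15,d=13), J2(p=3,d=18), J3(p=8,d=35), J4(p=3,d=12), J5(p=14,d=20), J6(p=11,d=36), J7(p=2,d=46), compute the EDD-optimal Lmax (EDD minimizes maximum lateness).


EDD order: J4 → J1 → J2 → J5 → J3 → J6 → J7
Completion and lateness:
  J4: C=3, d=12, L=3-12=-9
  J1: C=18, d=13, L=18-13=5
  J2: C=21, d=18, L=21-18=3
  J5: C=35, d=20, L=35-20=15
  J3: C=43, d=35, L=43-35=8
  J6: C=54, d=36, L=54-36=18
  J7: C=56, d=46, L=56-46=10
Lmax = max(-9, 5, 3, 15, 8, 18, 10)
= 18


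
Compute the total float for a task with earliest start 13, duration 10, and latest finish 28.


EF = ES + duration = 13 + 10 = 23
LS = LF - duration = 28 - 10 = 18
Total Float = LF - EF = 28 - 23
(or LS - ES = 18 - 13)
= 5


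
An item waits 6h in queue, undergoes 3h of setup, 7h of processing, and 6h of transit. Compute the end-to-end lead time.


Lead time = queue + setup + processing + transit
= 6 + 3 + 7 + 6
= 22 hours


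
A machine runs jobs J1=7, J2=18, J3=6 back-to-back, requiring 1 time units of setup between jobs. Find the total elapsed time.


Makespan = Σ processing + (n-1) × setup
= (7 + 18 + 6) + (3-1)×1
= 31 + 2
= 33 time units


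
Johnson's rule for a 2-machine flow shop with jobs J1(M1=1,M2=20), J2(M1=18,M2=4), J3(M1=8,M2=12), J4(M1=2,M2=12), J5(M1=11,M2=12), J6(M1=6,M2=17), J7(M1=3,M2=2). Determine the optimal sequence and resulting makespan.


Johnson's rule:
Group 1 (M1≤M2, sort by M1): ['J1', 'J4', 'J6', 'J3', 'J5']
Group 2 (M1>M2, sort desc M2): ['J2', 'J7']
Sequence: J1 → J4 → J6 → J3 → J5 → J2 → J7
Makespan calculation:
  J1: M1 done=1, M2 done=21
  J4: M1 done=3, M2 done=33
  J6: M1 done=9, M2 done=50
  J3: M1 done=17, M2 done=62
  J5: M1 done=28, M2 done=74
  J2: M1 done=46, M2 done=78
  J7: M1 done=49, M2 done=80
= Sequence: J1 → J4 → J6 → J3 → J5 → J2 → J7, Makespan: 80


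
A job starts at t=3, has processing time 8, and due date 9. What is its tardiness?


Completion = start + processing = 3 + 8 = 11
Tardiness = max(0, C - d) = max(0, 11 - 9)
= max(0, 2)
= 2


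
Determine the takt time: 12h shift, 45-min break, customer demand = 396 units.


Available = 12×60 - 45 = 675 min
Takt time = 675 / 396
= 1.70 min/unit


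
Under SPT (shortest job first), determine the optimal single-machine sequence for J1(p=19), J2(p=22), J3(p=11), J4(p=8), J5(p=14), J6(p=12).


SPT: sort by shortest processing time
  J4: p=8
  J3: p=11
  J6: p=12
  J5: p=14
  J1: p=19
  J2: p=22
Order: J4 → J3 → J6 → J5 → J1 → J2


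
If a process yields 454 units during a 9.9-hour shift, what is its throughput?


Throughput = units / time
= 454 / 9.9
= 45.9 units/hour


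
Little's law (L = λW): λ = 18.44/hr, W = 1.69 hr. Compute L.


Little's law: L = λ × W
= 18.44 × 1.69
= 31.16


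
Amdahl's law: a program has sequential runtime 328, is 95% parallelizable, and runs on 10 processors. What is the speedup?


Amdahl's law: T_p = T × ((1-p) + p/N)
= 328 × ((1-0.95) + 0.95/10)
= 328 × (0.05 + 0.0950)
= 328 × 0.1450
= 47.56
Speedup = 328/47.56
= 6.90×


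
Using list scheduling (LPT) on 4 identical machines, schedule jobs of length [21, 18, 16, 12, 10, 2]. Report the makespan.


Jobs (LPT sorted): [21, 18, 16, 12, 10, 2]
Machines: 4
  J=21 → Machine 1 (load: 0+21=21)
  J=18 → Machine 2 (load: 0+18=18)
  J=16 → Machine 3 (load: 0+16=16)
  J=12 → Machine 4 (load: 0+12=12)
  J=10 → Machine 4 (load: 12+10=22)
  J=2 → Machine 3 (load: 16+2=18)
Machine loads: [21, 18, 18, 22]
Makespan = max = 22 time units


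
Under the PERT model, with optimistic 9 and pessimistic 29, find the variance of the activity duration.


σ² = ((p - o) / 6)² = (p - o)² / 36
= (29 - 9)² / 36
= 20² / 36
= 400 / 36
= 11.1111


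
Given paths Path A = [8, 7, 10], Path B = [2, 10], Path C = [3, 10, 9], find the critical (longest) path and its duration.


Path A: 8 + 7 + 10 = 25
Path B: 2 + 10 = 12
Path C: 3 + 10 + 9 = 22
Critical path = longest = max(25, 12, 22)
= 25 (Path A)


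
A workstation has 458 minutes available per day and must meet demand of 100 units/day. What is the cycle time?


Cycle time = available time / demand
= 458 / 100
= 4.58 min/unit


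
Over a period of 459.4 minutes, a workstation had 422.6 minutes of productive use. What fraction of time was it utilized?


Utilization = busy / total × 100
= 422.6 / 459.4 × 100
= 92.0%


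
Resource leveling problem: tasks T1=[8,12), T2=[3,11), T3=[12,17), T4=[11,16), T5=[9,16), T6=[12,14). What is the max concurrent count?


Check each time point for overlaps:
  t=12: 4 tasks active (T3, T4, T5, T6)
Max concurrent = 4


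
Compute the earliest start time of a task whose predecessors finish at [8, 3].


ES = max of all predecessor completion times
Predecessors: [8, 3]
ES = max(8, 3)
= 8


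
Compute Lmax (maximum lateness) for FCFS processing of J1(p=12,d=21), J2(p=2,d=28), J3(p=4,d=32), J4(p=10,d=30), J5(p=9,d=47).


Lateness per job (L = C - d):
  J1: C=12, d=21, L=-9
  J2: C=14, d=28, L=-14
  J3: C=18, d=32, L=-14
  J4: C=28, d=30, L=-2
  J5: C=37, d=47, L=-10
Lmax = max(-9, -14, -14, -2, -10)
= -2


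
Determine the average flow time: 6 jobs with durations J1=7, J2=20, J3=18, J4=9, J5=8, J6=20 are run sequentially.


Completion times:
  J1: completes at 7
  J2: completes at 27
  J3: completes at 45
  J4: completes at 54
  J5: completes at 62
  J6: completes at 82
Sum = 277
Average = 277/6
= 46.17


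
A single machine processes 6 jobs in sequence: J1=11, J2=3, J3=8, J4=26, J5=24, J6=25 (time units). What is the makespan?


Sequential makespan: sum all processing times
= 11 + 3 + 8 + 26 + 24 + 25
= 97 time units


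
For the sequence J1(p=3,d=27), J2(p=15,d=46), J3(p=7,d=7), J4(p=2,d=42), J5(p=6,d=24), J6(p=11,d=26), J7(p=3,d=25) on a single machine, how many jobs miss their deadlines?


Completion vs due date:
  J1: C=3, d=27 → on time
  J2: C=18, d=46 → on time
  J3: C=25, d=7 → TARDY
  J4: C=27, d=42 → on time
  J5: C=33, d=24 → TARDY
  J6: C=44, d=26 → TARDY
  J7: C=47, d=25 → TARDY
Tardy jobs: J3, J5, J6, J7
Count = 4


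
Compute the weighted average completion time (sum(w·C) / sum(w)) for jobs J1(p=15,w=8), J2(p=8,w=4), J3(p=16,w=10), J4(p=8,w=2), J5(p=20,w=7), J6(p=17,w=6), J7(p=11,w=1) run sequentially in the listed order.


Completion times:
  J1: C=15, w×C=8×15=120
  J2: C=23, w×C=4×23=92
  J3: C=39, w×C=10×39=390
  J4: C=47, w×C=2×47=94
  J5: C=67, w×C=7×67=469
  J6: C=84, w×C=6×84=504
  J7: C=95, w×C=1×95=95
Sum w×C = 1764
Sum w = 38
Weighted avg = 1764/38
= 46.42


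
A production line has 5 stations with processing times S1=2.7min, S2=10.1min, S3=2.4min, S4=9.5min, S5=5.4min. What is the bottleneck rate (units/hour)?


Bottleneck = longest station time
Station times: [2.7, 10.1, 2.4, 9.5, 5.4]
Max = 10.1 min
Rate = 60 / 10.1
= 5.94 units/hour (bottleneck: 10.1min)


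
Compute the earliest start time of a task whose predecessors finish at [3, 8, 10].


ES = max of all predecessor completion times
Predecessors: [3, 8, 10]
ES = max(3, 8, 10)
= 10


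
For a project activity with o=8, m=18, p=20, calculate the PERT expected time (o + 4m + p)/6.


te = (o + 4m + p) / 6
= (8 + 4×18 + 20) / 6
= (8 + 72 + 20) / 6
= 100 / 6
= 16.67


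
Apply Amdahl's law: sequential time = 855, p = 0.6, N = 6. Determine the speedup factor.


Amdahl's law: T_p = T × ((1-p) + p/N)
= 855 × ((1-0.6) + 0.6/6)
= 855 × (0.40 + 0.1000)
= 855 × 0.5000
= 427.50
Speedup = 855/427.50
= 2.00×


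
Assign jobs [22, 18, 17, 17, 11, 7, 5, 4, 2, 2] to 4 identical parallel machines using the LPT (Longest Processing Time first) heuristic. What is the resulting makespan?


Jobs (LPT sorted): [22, 18, 17, 17, 11, 7, 5, 4, 2, 2]
Machines: 4
  J=22 → Machine 1 (load: 0+22=22)
  J=18 → Machine 2 (load: 0+18=18)
  J=17 → Machine 3 (load: 0+17=17)
  J=17 → Machine 4 (load: 0+17=17)
  J=11 → Machine 3 (load: 17+11=28)
  J=7 → Machine 4 (load: 17+7=24)
  J=5 → Machine 2 (load: 18+5=23)
  J=4 → Machine 1 (load: 22+4=26)
  J=2 → Machine 2 (load: 23+2=25)
  J=2 → Machine 4 (load: 24+2=26)
Machine loads: [26, 25, 28, 26]
Makespan = max = 28 time units


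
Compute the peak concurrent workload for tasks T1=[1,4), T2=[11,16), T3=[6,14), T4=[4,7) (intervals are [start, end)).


Check each time point for overlaps:
  t=6: 2 tasks active (T3, T4)
Max concurrent = 2


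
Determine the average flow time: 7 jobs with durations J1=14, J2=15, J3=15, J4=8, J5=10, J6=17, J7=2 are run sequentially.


Completion times:
  J1: completes at 14
  J2: completes at 29
  J3: completes at 44
  J4: completes at 52
  J5: completes at 62
  J6: completes at 79
  J7: completes at 81
Sum = 361
Average = 361/7
= 51.57


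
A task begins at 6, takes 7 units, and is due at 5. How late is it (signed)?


Completion = 6 + 7 = 13
Lateness = C - d = 13 - 5
= 8


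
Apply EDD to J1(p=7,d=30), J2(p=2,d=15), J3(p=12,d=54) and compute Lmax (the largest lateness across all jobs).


EDD order: J2 → J1 → J3
Completion and lateness:
  J2: C=2, d=15, L=2-15=-13
  J1: C=9, d=30, L=9-30=-21
  J3: C=21, d=54, L=21-54=-33
Lmax = max(-13, -21, -33)
= -13


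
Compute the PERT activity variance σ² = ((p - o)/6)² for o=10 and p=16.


σ² = ((p - o) / 6)² = (p - o)² / 36
= (16 - 10)² / 36
= 6² / 36
= 36 / 36
= 1.0000


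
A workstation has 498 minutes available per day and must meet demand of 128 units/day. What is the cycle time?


Cycle time = available time / demand
= 498 / 128
= 3.89 min/unit


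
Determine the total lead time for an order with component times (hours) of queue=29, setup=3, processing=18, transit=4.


Lead time = queue + setup + processing + transit
= 29 + 3 + 18 + 4
= 54 hours


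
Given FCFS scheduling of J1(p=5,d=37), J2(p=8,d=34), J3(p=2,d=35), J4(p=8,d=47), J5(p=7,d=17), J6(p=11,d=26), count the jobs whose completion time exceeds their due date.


Completion vs due date:
  J1: C=5, d=37 → on time
  J2: C=13, d=34 → on time
  J3: C=15, d=35 → on time
  J4: C=23, d=47 → on time
  J5: C=30, d=17 → TARDY
  J6: C=41, d=26 → TARDY
Tardy jobs: J5, J6
Count = 2


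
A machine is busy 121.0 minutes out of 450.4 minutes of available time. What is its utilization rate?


Utilization = busy / total × 100
= 121.0 / 450.4 × 100
= 26.9%


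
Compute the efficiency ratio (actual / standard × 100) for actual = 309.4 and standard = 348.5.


Efficiency = (actual / standard) × 100
= (309.4 / 348.5) × 100
= 88.8%


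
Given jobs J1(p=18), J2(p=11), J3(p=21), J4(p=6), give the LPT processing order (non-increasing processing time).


LPT: sort by longest processing time first
  J3: p=21
  J1: p=18
  J2: p=11
  J4: p=6
Order: J3 → J1 → J2 → J4


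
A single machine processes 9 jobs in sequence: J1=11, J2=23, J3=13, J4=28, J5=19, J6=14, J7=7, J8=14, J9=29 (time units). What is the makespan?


Sequential makespan: sum all processing times
= 11 + 23 + 13 + 28 + 19 + 14 + 7 + 14 + 29
= 158 time units


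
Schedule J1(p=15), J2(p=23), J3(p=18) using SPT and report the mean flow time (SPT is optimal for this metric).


SPT order: J1 → J3 → J2
Completion times:
  J1: C=15
  J3: C=33
  J2: C=56
Sum = 104, n = 3
Mean flow = 104/3
= 34.67


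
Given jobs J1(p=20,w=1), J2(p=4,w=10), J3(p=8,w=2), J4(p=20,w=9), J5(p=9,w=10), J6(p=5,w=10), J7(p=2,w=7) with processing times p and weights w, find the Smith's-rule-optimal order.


WSPT (Smith's rule): sort by p/w ascending
  J7: p/w = 2/7 = 0.286
  J2: p/w = 4/10 = 0.400
  J6: p/w = 5/10 = 0.500
  J5: p/w = 9/10 = 0.900
  J4: p/w = 20/9 = 2.222
  J3: p/w = 8/2 = 4.000
  J1: p/w = 20/1 = 20.000
Order: J7 → J2 → J6 → J5 → J4 → J3 → J1


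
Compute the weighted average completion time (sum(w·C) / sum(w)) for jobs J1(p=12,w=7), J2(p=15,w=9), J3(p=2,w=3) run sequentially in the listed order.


Completion times:
  J1: C=12, w×C=7×12=84
  J2: C=27, w×C=9×27=243
  J3: C=29, w×C=3×29=87
Sum w×C = 414
Sum w = 19
Weighted avg = 414/19
= 21.79


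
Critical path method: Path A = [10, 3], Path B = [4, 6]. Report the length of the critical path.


Path A: 10 + 3 = 13
Path B: 4 + 6 = 10
Critical path = longest = max(13, 10)
= 13 (Path A)


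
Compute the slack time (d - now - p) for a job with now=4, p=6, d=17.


Slack = due - current_time - processing
= 17 - 4 - 6
= 7


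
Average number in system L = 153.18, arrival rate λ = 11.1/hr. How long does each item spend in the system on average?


Little's law: L = λW → W = L / λ
= 153.18 / 11.1
= 13.80 hours


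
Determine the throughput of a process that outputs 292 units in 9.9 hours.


Throughput = units / time
= 292 / 9.9
= 29.5 units/hour


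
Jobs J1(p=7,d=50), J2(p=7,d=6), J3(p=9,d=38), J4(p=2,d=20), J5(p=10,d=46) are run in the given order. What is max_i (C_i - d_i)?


Lateness per job (L = C - d):
  J1: C=7, d=50, L=-43
  J2: C=14, d=6, L=8
  J3: C=23, d=38, L=-15
  J4: C=25, d=20, L=5
  J5: C=35, d=46, L=-11
Lmax = max(-43, 8, -15, 5, -11)
= 8


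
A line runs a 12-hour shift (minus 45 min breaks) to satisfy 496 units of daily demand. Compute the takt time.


Available = 12×60 - 45 = 675 min
Takt time = 675 / 496
= 1.36 min/unit


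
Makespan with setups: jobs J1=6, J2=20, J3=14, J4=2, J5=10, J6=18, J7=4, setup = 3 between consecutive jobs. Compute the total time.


Makespan = Σ processing + (n-1) × setup
= (6 + 20 + 14 + 2 + 10 + 18 + 4) + (7-1)×3
= 74 + 18
= 92 time units


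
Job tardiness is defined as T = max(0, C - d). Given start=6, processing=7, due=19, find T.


Completion = start + processing = 6 + 7 = 13
Tardiness = max(0, C - d) = max(0, 13 - 19)
= max(0, -6)
= 0


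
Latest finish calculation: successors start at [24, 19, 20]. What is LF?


LF = min of all successor start times
Successors start at: [24, 19, 20]
LF = min(24, 19, 20)
= 19


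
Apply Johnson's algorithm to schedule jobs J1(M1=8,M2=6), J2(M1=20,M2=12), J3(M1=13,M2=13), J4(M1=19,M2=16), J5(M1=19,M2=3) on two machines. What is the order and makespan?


Johnson's rule:
Group 1 (M1≤M2, sort by M1): ['J3']
Group 2 (M1>M2, sort desc M2): ['J4', 'J2', 'J1', 'J5']
Sequence: J3 → J4 → J2 → J1 → J5
Makespan calculation:
  J3: M1 done=13, M2 done=26
  J4: M1 done=32, M2 done=48
  J2: M1 done=52, M2 done=64
  J1: M1 done=60, M2 done=70
  J5: M1 done=79, M2 done=82
= Sequence: J3 → J4 → J2 → J1 → J5, Makespan: 82


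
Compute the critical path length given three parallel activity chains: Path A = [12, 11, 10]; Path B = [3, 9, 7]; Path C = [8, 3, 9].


Path A: 12 + 11 + 10 = 33
Path B: 3 + 9 + 7 = 19
Path C: 8 + 3 + 9 = 20
Critical path = longest = max(33, 19, 20)
= 33 (Path A)


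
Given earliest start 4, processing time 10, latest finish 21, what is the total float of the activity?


EF = ES + duration = 4 + 10 = 14
LS = LF - duration = 21 - 10 = 11
Total Float = LF - EF = 21 - 14
(or LS - ES = 11 - 4)
= 7


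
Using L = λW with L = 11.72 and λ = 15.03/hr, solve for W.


Little's law: L = λW → W = L / λ
= 11.72 / 15.03
= 0.78 hours


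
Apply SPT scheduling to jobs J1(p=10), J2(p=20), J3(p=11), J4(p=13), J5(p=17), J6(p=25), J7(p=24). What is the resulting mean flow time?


SPT order: J1 → J3 → J4 → J5 → J2 → J7 → J6
Completion times:
  J1: C=10
  J3: C=21
  J4: C=34
  J5: C=51
  J2: C=71
  J7: C=95
  J6: C=120
Sum = 402, n = 7
Mean flow = 402/7
= 57.43


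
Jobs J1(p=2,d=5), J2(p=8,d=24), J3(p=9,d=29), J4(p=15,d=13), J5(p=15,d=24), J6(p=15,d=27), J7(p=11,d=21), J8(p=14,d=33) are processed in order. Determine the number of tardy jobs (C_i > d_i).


Completion vs due date:
  J1: C=2, d=5 → on time
  J2: C=10, d=24 → on time
  J3: C=19, d=29 → on time
  J4: C=34, d=13 → TARDY
  J5: C=49, d=24 → TARDY
  J6: C=64, d=27 → TARDY
  J7: C=75, d=21 → TARDY
  J8: C=89, d=33 → TARDY
Tardy jobs: J4, J5, J6, J7, J8
Count = 5


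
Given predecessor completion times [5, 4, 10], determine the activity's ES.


ES = max of all predecessor completion times
Predecessors: [5, 4, 10]
ES = max(5, 4, 10)
= 10


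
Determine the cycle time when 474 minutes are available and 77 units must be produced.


Cycle time = available time / demand
= 474 / 77
= 6.16 min/unit


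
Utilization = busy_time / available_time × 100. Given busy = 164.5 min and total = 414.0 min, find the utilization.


Utilization = busy / total × 100
= 164.5 / 414.0 × 100
= 39.7%


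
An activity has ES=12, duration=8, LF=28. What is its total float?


EF = ES + duration = 12 + 8 = 20
LS = LF - duration = 28 - 8 = 20
Total Float = LF - EF = 28 - 20
(or LS - ES = 20 - 12)
= 8


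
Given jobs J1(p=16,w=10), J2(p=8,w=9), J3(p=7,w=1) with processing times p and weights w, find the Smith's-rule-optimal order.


WSPT (Smith's rule): sort by p/w ascending
  J2: p/w = 8/9 = 0.889
  J1: p/w = 16/10 = 1.600
  J3: p/w = 7/1 = 7.000
Order: J2 → J1 → J3


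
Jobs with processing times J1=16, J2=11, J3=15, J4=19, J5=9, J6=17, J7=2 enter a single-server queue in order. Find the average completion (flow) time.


Completion times:
  J1: completes at 16
  J2: completes at 27
  J3: completes at 42
  J4: completes at 61
  J5: completes at 70
  J6: completes at 87
  J7: completes at 89
Sum = 392
Average = 392/7
= 56.00


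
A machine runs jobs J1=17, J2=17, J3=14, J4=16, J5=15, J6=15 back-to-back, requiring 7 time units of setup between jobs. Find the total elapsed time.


Makespan = Σ processing + (n-1) × setup
= (17 + 17 + 14 + 16 + 15 + 15) + (6-1)×7
= 94 + 35
= 129 time units


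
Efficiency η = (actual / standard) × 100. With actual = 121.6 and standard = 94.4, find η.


Efficiency = (actual / standard) × 100
= (121.6 / 94.4) × 100
= 128.8%


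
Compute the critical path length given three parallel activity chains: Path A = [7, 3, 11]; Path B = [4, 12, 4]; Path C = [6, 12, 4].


Path A: 7 + 3 + 11 = 21
Path B: 4 + 12 + 4 = 20
Path C: 6 + 12 + 4 = 22
Critical path = longest = max(21, 20, 22)
= 22 (Path C)


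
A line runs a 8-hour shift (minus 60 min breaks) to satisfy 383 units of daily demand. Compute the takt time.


Available = 8×60 - 60 = 420 min
Takt time = 420 / 383
= 1.10 min/unit


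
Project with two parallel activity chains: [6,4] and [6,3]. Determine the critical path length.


Path A: 6 + 4 = 10
Path B: 6 + 3 = 9
Critical path = longest = max(10, 9)
= 10 (Path A)


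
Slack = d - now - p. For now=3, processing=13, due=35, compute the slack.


Slack = due - current_time - processing
= 35 - 3 - 13
= 19


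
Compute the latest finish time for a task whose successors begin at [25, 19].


LF = min of all successor start times
Successors start at: [25, 19]
LF = min(25, 19)
= 19


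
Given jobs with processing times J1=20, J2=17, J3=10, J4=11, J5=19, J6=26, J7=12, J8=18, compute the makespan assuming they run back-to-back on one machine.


Sequential makespan: sum all processing times
= 20 + 17 + 10 + 11 + 19 + 26 + 12 + 18
= 133 time units


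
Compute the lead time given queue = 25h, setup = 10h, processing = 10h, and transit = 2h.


Lead time = queue + setup + processing + transit
= 25 + 10 + 10 + 2
= 47 hours


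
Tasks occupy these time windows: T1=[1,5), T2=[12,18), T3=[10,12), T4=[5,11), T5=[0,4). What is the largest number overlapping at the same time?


Check each time point for overlaps:
  t=1: 2 tasks active (T1, T5)
Max concurrent = 2


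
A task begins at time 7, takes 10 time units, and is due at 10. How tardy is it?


Completion = start + processing = 7 + 10 = 17
Tardiness = max(0, C - d) = max(0, 17 - 10)
= max(0, 7)
= 7


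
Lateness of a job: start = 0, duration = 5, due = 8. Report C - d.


Completion = 0 + 5 = 5
Lateness = C - d = 5 - 8
= -3


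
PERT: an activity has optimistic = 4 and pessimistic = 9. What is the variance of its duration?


σ² = ((p - o) / 6)² = (p - o)² / 36
= (9 - 4)² / 36
= 5² / 36
= 25 / 36
= 0.6944


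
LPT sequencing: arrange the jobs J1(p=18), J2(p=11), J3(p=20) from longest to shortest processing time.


LPT: sort by longest processing time first
  J3: p=20
  J1: p=18
  J2: p=11
Order: J3 → J1 → J2


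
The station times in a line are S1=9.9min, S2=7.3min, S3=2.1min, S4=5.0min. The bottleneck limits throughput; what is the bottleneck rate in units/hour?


Bottleneck = longest station time
Station times: [9.9, 7.3, 2.1, 5.0]
Max = 9.9 min
Rate = 60 / 9.9
= 6.06 units/hour (bottleneck: 9.9min)


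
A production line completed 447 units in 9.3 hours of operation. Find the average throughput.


Throughput = units / time
= 447 / 9.3
= 48.1 units/hour


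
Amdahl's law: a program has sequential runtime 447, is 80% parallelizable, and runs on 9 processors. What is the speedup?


Amdahl's law: T_p = T × ((1-p) + p/N)
= 447 × ((1-0.8) + 0.8/9)
= 447 × (0.20 + 0.0889)
= 447 × 0.2889
= 129.13
Speedup = 447/129.13
= 3.46×


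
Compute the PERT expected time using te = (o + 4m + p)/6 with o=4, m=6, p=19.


te = (o + 4m + p) / 6
= (4 + 4×6 + 19) / 6
= (4 + 24 + 19) / 6
= 47 / 6
= 7.83


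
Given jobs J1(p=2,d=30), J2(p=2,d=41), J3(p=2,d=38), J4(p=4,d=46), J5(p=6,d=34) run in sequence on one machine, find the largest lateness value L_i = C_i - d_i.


Lateness per job (L = C - d):
  J1: C=2, d=30, L=-28
  J2: C=4, d=41, L=-37
  J3: C=6, d=38, L=-32
  J4: C=10, d=46, L=-36
  J5: C=16, d=34, L=-18
Lmax = max(-28, -37, -32, -36, -18)
= -18


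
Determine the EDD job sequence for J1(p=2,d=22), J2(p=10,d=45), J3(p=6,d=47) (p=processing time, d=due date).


EDD: sort by earliest due date
  J1: d=22, p=2
  J2: d=45, p=10
  J3: d=47, p=6
Order: J1 → J2 → J3


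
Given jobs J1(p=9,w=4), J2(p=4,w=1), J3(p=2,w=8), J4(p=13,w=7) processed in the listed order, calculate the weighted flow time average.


Completion times:
  J1: C=9, w×C=4×9=36
  J2: C=13, w×C=1×13=13
  J3: C=15, w×C=8×15=120
  J4: C=28, w×C=7×28=196
Sum w×C = 365
Sum w = 20
Weighted avg = 365/20
= 18.25


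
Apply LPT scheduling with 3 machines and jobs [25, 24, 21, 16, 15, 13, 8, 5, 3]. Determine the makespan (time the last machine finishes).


Jobs (LPT sorted): [25, 24, 21, 16, 15, 13, 8, 5, 3]
Machines: 3
  J=25 → Machine 1 (load: 0+25=25)
  J=24 → Machine 2 (load: 0+24=24)
  J=21 → Machine 3 (load: 0+21=21)
  J=16 → Machine 3 (load: 21+16=37)
  J=15 → Machine 2 (load: 24+15=39)
  J=13 → Machine 1 (load: 25+13=38)
  J=8 → Machine 3 (load: 37+8=45)
  J=5 → Machine 1 (load: 38+5=43)
  J=3 → Machine 2 (load: 39+3=42)
Machine loads: [43, 42, 45]
Makespan = max = 45 time units


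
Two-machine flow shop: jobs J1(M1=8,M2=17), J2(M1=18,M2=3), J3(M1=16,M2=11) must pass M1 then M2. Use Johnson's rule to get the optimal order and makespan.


Johnson's rule:
Group 1 (M1≤M2, sort by M1): ['J1']
Group 2 (M1>M2, sort desc M2): ['J3', 'J2']
Sequence: J1 → J3 → J2
Makespan calculation:
  J1: M1 done=8, M2 done=25
  J3: M1 done=24, M2 done=36
  J2: M1 done=42, M2 done=45
= Sequence: J1 → J3 → J2, Makespan: 45


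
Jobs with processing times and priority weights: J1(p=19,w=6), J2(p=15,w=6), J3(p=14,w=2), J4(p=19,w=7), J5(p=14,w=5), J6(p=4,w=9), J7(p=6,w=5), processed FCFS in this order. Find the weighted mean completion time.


Completion times:
  J1: C=19, w×C=6×19=114
  J2: C=34, w×C=6×34=204
  J3: C=48, w×C=2×48=96
  J4: C=67, w×C=7×67=469
  J5: C=81, w×C=5×81=405
  J6: C=85, w×C=9×85=765
  J7: C=91, w×C=5×91=455
Sum w×C = 2508
Sum w = 40
Weighted avg = 2508/40
= 62.70
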